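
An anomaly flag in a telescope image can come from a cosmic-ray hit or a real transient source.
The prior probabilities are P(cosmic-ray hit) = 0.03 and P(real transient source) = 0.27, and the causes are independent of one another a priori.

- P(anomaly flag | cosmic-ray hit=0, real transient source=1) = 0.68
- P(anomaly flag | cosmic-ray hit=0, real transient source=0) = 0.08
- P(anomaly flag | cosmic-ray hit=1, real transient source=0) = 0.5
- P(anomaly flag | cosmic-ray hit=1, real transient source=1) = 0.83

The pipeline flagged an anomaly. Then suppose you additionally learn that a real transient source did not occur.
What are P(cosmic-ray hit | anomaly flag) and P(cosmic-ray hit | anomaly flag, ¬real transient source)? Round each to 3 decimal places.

For the numerator, keep only cosmic-ray hit=true terms: 0.010950 + 0.006723 = 0.017673
The normalizing constant is 0.08·0.97·0.73 + 0.68·0.97·0.27 + 0.5·0.03·0.73 + 0.83·0.03·0.27 = 0.252413
P(cosmic-ray hit | anomaly flag) = 0.017673/0.252413 ≈ 0.070

With the extra evidence:
P(anomaly flag | ¬real transient source) = 0.08*0.97 + 0.5*0.03 = 0.077600 + 0.015000 = 0.092600
Restricting to configurations with cosmic-ray hit present: 0.5*0.03 = 0.015000.
P(cosmic-ray hit | anomaly flag, ¬real transient source) = 0.015000 / 0.092600 ≈ 0.162

P(cosmic-ray hit | anomaly flag) ≈ 0.070; P(cosmic-ray hit | anomaly flag, ¬real transient source) ≈ 0.162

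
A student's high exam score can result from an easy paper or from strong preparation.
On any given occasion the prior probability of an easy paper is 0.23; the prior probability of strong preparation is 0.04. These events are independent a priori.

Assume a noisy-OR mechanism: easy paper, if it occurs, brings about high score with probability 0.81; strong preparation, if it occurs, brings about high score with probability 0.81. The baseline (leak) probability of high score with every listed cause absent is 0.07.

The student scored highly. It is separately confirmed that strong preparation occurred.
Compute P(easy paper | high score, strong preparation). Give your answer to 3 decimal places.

Under noisy-OR, P(high score | causes) = 1 − (1−0.07)·∏(1−qᵢ) over the active causes.
By total probability over both values of easy paper:
  P(high score | strong preparation) = 0.8233·0.77 + 0.966427·0.23
        = 0.633941 + 0.222278 = 0.856219
The terms with easy paper present sum to 0.222278, so
  P(easy paper | high score, strong preparation) = 0.222278 / 0.856219 ≈ 0.260

P(easy paper | high score, strong preparation) ≈ 0.260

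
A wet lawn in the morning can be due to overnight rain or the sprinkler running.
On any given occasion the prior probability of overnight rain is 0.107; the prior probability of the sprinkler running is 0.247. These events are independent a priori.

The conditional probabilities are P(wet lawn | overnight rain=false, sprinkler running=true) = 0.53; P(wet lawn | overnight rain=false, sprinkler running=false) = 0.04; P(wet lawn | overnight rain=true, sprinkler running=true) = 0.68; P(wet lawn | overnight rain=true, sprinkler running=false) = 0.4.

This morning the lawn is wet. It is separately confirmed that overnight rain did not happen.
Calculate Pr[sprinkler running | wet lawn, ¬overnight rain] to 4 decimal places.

Sum P(wet lawn|·) weighted by the priors over both values of sprinkler running:
  P(wet lawn | ¬overnight rain) = 0.04·0.753 + 0.53·0.247
        = 0.030120 + 0.130910 = 0.161030
The terms with sprinkler running present sum to 0.130910, so
  P(sprinkler running | wet lawn, ¬overnight rain) = 0.130910 / 0.161030 ≈ 0.8130

Pr[sprinkler running | wet lawn, ¬overnight rain] ≈ 0.8130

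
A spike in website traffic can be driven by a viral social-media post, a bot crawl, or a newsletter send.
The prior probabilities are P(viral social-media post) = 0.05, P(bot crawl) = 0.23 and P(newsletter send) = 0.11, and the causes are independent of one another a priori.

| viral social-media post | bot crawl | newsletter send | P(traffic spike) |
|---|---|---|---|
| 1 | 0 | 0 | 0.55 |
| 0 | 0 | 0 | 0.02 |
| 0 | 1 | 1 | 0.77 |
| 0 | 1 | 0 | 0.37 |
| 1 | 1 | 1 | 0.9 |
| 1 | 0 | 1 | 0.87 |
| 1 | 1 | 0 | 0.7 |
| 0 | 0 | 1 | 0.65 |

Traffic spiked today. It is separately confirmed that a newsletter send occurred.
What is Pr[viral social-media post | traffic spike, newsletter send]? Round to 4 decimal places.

Pr[viral social-media post | traffic spike, newsletter send] ≈ 0.0638

Sum P(traffic spike|·) weighted by the priors over the 4 (viral social-media post, bot crawl) configurations:
  P(traffic spike | newsletter send) = 0.65*0.95*0.77 + 0.77*0.95*0.23 + 0.87*0.05*0.77 + 0.9*0.05*0.23
        = 0.475475 + 0.168245 + 0.033495 + 0.010350 = 0.687565
Keeping only the viral social-media post-present terms gives 0.043845, so
  P(viral social-media post | traffic spike, newsletter send) = 0.043845 / 0.687565 ≈ 0.0638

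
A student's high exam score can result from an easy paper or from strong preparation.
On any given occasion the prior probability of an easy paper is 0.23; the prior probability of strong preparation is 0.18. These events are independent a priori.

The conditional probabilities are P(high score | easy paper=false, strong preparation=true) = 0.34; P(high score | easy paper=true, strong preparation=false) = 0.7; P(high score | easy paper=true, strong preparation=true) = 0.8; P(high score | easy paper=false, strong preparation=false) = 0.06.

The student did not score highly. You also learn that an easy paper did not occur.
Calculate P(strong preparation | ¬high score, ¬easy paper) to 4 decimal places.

Sum P(¬high score|·) weighted by the priors over both values of strong preparation:
  P(¬high score | ¬easy paper) = 0.94×0.82 + 0.66×0.18
        = 0.770800 + 0.118800 = 0.889600
The terms with strong preparation present sum to 0.118800, so
  P(strong preparation | ¬high score, ¬easy paper) = 0.118800 / 0.889600 ≈ 0.1335

P(strong preparation | ¬high score, ¬easy paper) ≈ 0.1335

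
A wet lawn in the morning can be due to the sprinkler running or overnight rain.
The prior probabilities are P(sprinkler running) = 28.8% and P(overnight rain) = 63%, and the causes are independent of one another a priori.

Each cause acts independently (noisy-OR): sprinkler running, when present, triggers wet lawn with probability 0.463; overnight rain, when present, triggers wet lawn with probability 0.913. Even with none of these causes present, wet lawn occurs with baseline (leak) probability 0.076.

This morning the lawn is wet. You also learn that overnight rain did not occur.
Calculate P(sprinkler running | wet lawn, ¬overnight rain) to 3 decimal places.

P(sprinkler running | wet lawn, ¬overnight rain) ≈ 0.728

Under noisy-OR, P(wet lawn | causes) = 1 − (1−0.076)·∏(1−qᵢ) over the active causes.
P(wet lawn | ¬overnight rain) = 0.076×0.712 + 0.503812×0.288 = 0.054112 + 0.145098 = 0.199210
The sprinkler running-present share is 0.503812×0.288 = 0.145098.
Hence the posterior is 0.145098/0.199210 ≈ 0.728.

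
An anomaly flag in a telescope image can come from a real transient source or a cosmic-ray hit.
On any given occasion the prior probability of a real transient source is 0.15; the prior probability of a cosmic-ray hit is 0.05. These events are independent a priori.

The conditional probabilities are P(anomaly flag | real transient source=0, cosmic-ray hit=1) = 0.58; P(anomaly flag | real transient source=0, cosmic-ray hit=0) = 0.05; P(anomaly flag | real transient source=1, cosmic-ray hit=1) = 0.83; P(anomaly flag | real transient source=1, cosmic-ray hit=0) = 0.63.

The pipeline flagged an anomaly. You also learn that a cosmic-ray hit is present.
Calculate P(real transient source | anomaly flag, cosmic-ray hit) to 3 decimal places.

P(real transient source | anomaly flag, cosmic-ray hit) ≈ 0.202

By total probability over both values of real transient source:
  P(anomaly flag | cosmic-ray hit) = 0.58×0.85 + 0.83×0.15
        = 0.493000 + 0.124500 = 0.617500
Keeping only the real transient source-present terms gives 0.124500, so
  P(real transient source | anomaly flag, cosmic-ray hit) = 0.124500 / 0.617500 ≈ 0.202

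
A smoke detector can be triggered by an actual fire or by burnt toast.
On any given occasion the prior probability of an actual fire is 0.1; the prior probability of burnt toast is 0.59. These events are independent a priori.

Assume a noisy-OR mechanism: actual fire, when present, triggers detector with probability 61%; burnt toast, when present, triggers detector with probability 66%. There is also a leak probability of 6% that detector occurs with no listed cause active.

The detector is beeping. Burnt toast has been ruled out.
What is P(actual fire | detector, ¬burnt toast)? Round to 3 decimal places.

Under noisy-OR, P(detector | causes) = 1 − (1−0.06)·∏(1−qᵢ) over the active causes.
Sum P(detector|·) weighted by the priors over both values of actual fire:
  P(detector | ¬burnt toast) = 0.06·0.9 + 0.6334·0.1
        = 0.054000 + 0.063340 = 0.117340
Configurations with actual fire contribute 0.063340, so
  P(actual fire | detector, ¬burnt toast) = 0.063340 / 0.117340 ≈ 0.540

P(actual fire | detector, ¬burnt toast) ≈ 0.540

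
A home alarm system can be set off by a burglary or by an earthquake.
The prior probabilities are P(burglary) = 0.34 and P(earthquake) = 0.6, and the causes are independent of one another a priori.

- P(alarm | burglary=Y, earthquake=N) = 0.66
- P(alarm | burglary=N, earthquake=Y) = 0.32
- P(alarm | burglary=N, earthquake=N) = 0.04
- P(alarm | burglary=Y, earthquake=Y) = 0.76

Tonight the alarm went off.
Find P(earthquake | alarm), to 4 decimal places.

P(earthquake | alarm) ≈ 0.7374

Sum P(alarm|·) weighted by the priors over the 4 (burglary, earthquake) configurations:
  P(alarm) = 0.04×0.66×0.4 + 0.32×0.66×0.6 + 0.66×0.34×0.4 + 0.76×0.34×0.6
        = 0.010560 + 0.126720 + 0.089760 + 0.155040 = 0.382080
The terms with earthquake present sum to 0.281760, so
  P(earthquake | alarm) = 0.281760 / 0.382080 ≈ 0.7374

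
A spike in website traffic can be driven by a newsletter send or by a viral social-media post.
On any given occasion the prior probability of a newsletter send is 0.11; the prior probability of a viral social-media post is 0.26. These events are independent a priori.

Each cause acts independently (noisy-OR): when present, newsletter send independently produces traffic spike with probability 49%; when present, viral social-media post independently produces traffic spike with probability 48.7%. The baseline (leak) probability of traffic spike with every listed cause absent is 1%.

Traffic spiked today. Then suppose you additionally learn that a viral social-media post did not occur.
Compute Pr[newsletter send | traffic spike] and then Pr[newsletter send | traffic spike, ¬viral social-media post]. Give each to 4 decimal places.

Under noisy-OR, P(traffic spike | causes) = 1 − (1−0.01)·∏(1−qᵢ) over the active causes.
Numerator (weight on configurations with newsletter send): 0.040301 + 0.021192 = 0.061493
The normalizing constant is 0.01*0.89*0.74 + 0.49213*0.89*0.26 + 0.4951*0.11*0.74 + 0.740986*0.11*0.26 = 0.181958
P(newsletter send | traffic spike) = 0.061493/0.181958 ≈ 0.3380

With the extra evidence:
Enumerate both values of newsletter send and weight by the priors:
  P(traffic spike | ¬viral social-media post) = 0.01·0.89 + 0.4951·0.11
        = 0.008900 + 0.054461 = 0.063361
Configurations with newsletter send contribute 0.054461, so
  P(newsletter send | traffic spike, ¬viral social-media post) = 0.054461 / 0.063361 ≈ 0.8595
Ruling out viral social-media post raises the posterior on newsletter send — the flip side of explaining away.

Pr[newsletter send | traffic spike] ≈ 0.3380; Pr[newsletter send | traffic spike, ¬viral social-media post] ≈ 0.8595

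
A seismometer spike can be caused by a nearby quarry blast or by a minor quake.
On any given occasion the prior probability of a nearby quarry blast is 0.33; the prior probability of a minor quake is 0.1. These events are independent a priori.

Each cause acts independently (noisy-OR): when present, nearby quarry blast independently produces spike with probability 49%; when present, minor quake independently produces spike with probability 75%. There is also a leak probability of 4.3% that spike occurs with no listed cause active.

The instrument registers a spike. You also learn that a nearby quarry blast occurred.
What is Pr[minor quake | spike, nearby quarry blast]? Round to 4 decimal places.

Pr[minor quake | spike, nearby quarry blast] ≈ 0.1601

Under noisy-OR, P(spike | causes) = 1 − (1−0.043)·∏(1−qᵢ) over the active causes.
Enumerate both values of minor quake and weight by the priors:
  P(spike | nearby quarry blast) = 0.51193×0.9 + 0.877982×0.1
        = 0.460737 + 0.087798 = 0.548535
The terms with minor quake present sum to 0.087798, so
  P(minor quake | spike, nearby quarry blast) = 0.087798 / 0.548535 ≈ 0.1601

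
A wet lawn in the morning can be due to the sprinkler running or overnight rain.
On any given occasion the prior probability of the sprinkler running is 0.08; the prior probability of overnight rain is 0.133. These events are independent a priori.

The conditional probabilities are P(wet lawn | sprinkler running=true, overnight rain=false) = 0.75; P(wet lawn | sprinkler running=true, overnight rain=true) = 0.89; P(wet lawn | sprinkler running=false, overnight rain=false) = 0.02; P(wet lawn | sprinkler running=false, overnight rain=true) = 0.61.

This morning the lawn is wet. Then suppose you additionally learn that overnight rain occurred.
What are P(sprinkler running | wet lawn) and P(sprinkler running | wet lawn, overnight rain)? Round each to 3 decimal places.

P(wet lawn) = 0.02*0.92*0.867 + 0.61*0.92*0.133 + 0.75*0.08*0.867 + 0.89*0.08*0.133 = 0.015953 + 0.074640 + 0.052020 + 0.009470 = 0.152083
Of this, 0.061490 comes from 0.052020 + 0.009470 (the sprinkler running=true cases).
P(sprinkler running | wet lawn) = 0.061490 / 0.152083 ≈ 0.404

With the extra evidence:
For the numerator, keep only sprinkler running=true terms: 0.89*0.08 = 0.071200
Denominator P(wet lawn | overnight rain): 0.61*0.92 + 0.89*0.08 = 0.632400
Posterior = 0.071200 / 0.632400 ≈ 0.113
This is intercausal reasoning (explaining away): once overnight rain accounts for the wet lawn, sprinkler running becomes less likely.

P(sprinkler running | wet lawn) ≈ 0.404; P(sprinkler running | wet lawn, overnight rain) ≈ 0.113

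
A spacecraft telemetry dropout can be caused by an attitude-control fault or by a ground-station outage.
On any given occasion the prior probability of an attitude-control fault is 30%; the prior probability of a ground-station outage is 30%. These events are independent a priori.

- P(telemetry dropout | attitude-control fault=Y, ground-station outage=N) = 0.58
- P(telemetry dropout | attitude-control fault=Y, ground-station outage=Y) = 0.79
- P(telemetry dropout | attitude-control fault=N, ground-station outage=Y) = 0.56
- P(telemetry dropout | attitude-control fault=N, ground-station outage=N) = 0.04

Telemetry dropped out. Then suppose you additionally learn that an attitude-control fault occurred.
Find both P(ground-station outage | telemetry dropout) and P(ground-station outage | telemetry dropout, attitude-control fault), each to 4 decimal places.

P(ground-station outage | telemetry dropout) ≈ 0.5716; P(ground-station outage | telemetry dropout, attitude-control fault) ≈ 0.3686

For the numerator, keep only ground-station outage=true terms: 0.117600 + 0.071100 = 0.188700
The normalizing constant is 0.04·0.7·0.7 + 0.56·0.7·0.3 + 0.58·0.3·0.7 + 0.79·0.3·0.3 = 0.330100
Posterior = 0.188700 / 0.330100 ≈ 0.5716

Now condition on the additional information:
P(telemetry dropout | attitude-control fault) = 0.58·0.7 + 0.79·0.3 = 0.406000 + 0.237000 = 0.643000
The ground-station outage-present share is 0.79·0.3 = 0.237000.
So P(ground-station outage | telemetry dropout, attitude-control fault) = 0.237000/0.643000 ≈ 0.3686.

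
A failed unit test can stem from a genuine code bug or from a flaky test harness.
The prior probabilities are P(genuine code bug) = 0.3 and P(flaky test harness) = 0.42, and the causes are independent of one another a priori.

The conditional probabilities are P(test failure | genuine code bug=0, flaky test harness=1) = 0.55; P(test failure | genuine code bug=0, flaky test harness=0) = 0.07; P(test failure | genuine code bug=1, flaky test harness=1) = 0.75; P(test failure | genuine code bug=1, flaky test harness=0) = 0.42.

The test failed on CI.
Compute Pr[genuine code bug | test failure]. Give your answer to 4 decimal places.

Pr[genuine code bug | test failure] ≈ 0.4685

For the numerator, keep only genuine code bug=true terms: 0.073080 + 0.094500 = 0.167580
Normalizer over all consistent configurations: 0.07*0.7*0.58 + 0.55*0.7*0.42 + 0.42*0.3*0.58 + 0.75*0.3*0.42 = 0.357700
Posterior = 0.167580 / 0.357700 ≈ 0.4685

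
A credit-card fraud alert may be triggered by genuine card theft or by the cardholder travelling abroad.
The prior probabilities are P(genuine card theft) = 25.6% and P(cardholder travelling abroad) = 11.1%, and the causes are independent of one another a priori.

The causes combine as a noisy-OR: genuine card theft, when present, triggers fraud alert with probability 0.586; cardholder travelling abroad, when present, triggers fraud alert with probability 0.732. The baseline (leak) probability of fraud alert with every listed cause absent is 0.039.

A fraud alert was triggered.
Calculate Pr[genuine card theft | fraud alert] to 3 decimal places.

Pr[genuine card theft | fraud alert] ≈ 0.651

Under noisy-OR, P(fraud alert | causes) = 1 − (1−0.039)·∏(1−qᵢ) over the active causes.
Numerator (weight on configurations with genuine card theft): 0.137039 + 0.025386 = 0.162425
Normalizer over all consistent configurations: 0.039*0.744*0.889 + 0.742452*0.744*0.111 + 0.602146*0.256*0.889 + 0.893375*0.256*0.111 = 0.249535
Posterior = 0.162425 / 0.249535 ≈ 0.651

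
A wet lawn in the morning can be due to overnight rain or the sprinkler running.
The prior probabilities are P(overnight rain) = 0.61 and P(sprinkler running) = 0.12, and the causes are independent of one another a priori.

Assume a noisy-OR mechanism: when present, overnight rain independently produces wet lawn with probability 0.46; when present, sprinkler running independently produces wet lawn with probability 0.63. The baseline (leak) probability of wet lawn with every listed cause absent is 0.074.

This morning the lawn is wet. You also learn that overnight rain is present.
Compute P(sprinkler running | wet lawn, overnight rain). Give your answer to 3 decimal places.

P(sprinkler running | wet lawn, overnight rain) ≈ 0.182

Under noisy-OR, P(wet lawn | causes) = 1 − (1−0.074)·∏(1−qᵢ) over the active causes.
P(wet lawn | overnight rain) = 0.49996*0.88 + 0.814985*0.12 = 0.439965 + 0.097798 = 0.537763
Restricting to configurations with sprinkler running present: 0.814985*0.12 = 0.097798.
So P(sprinkler running | wet lawn, overnight rain) = 0.097798/0.537763 ≈ 0.182.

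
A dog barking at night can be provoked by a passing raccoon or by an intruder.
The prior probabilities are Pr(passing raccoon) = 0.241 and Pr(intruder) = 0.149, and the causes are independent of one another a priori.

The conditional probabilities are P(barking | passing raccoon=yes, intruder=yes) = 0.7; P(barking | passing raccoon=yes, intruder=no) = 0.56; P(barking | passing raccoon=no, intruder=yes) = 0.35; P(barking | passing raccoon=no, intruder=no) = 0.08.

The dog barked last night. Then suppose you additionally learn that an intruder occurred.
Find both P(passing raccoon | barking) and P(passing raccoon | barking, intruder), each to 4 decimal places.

Weight on passing raccoon=true, given the evidence: 0.114851 + 0.025136 = 0.139987
Denominator P(barking): 0.08·0.759·0.851 + 0.35·0.759·0.149 + 0.56·0.241·0.851 + 0.7·0.241·0.149 = 0.231242
P(passing raccoon | barking) = 0.139987/0.231242 ≈ 0.6054

Now also conditioning on intruder=true:
P(barking | intruder) = 0.35*0.759 + 0.7*0.241 = 0.265650 + 0.168700 = 0.434350
The passing raccoon-present share is 0.7*0.241 = 0.168700.
Hence the posterior is 0.168700/0.434350 ≈ 0.3884.
— intruder explains away the evidence for passing raccoon.

P(passing raccoon | barking) ≈ 0.6054; P(passing raccoon | barking, intruder) ≈ 0.3884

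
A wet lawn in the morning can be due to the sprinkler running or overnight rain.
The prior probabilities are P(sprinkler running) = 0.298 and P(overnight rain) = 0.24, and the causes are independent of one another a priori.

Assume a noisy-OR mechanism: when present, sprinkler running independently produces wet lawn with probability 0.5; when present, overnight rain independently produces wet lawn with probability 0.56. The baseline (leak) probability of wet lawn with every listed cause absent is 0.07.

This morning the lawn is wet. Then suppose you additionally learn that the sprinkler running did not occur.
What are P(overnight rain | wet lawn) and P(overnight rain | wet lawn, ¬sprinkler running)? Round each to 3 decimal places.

P(overnight rain | wet lawn) ≈ 0.497; P(overnight rain | wet lawn, ¬sprinkler running) ≈ 0.727

Under noisy-OR, P(wet lawn | causes) = 1 − (1−0.07)·∏(1−qᵢ) over the active causes.
P(wet lawn) = 0.07·0.702·0.76 + 0.5908·0.702·0.24 + 0.535·0.298·0.76 + 0.7954·0.298·0.24 = 0.037346 + 0.099538 + 0.121167 + 0.056887 = 0.314938
Of this, 0.156425 comes from 0.099538 + 0.056887 (the overnight rain=true cases).
So P(overnight rain | wet lawn) = 0.156425/0.314938 ≈ 0.497.

Now also conditioning on sprinkler running≠true:
For the numerator, keep only overnight rain=true terms: 0.5908*0.24 = 0.141792
The normalizing constant is 0.07*0.76 + 0.5908*0.24 = 0.194992
P(overnight rain | wet lawn, ¬sprinkler running) = 0.141792/0.194992 ≈ 0.727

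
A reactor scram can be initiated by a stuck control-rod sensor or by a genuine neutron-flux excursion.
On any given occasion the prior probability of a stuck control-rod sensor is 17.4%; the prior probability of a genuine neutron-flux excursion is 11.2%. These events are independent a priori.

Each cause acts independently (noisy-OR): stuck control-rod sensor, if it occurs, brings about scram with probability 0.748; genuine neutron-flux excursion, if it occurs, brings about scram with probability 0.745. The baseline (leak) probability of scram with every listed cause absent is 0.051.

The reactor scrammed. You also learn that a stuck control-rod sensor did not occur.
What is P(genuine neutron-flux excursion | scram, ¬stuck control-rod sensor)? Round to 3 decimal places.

P(genuine neutron-flux excursion | scram, ¬stuck control-rod sensor) ≈ 0.652

Under noisy-OR, P(scram | causes) = 1 − (1−0.051)·∏(1−qᵢ) over the active causes.
Weight on genuine neutron-flux excursion=true, given the evidence: 0.758005×0.112 = 0.084897
The normalizing constant is 0.051×0.888 + 0.758005×0.112 = 0.130185
Posterior = 0.084897 / 0.130185 ≈ 0.652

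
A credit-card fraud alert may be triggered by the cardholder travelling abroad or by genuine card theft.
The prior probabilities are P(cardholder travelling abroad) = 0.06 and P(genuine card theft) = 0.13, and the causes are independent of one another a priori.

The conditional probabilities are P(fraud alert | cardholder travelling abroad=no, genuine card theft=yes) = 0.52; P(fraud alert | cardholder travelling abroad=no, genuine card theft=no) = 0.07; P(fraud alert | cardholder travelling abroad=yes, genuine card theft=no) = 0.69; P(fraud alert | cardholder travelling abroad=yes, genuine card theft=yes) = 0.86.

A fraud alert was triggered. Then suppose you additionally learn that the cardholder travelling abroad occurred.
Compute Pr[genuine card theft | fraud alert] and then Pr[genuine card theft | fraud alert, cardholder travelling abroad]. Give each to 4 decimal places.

By total probability over the 4 (cardholder travelling abroad, genuine card theft) configurations:
  P(fraud alert) = 0.07×0.94×0.87 + 0.52×0.94×0.13 + 0.69×0.06×0.87 + 0.86×0.06×0.13
        = 0.057246 + 0.063544 + 0.036018 + 0.006708 = 0.163516
Configurations with genuine card theft contribute 0.070252, so
  P(genuine card theft | fraud alert) = 0.070252 / 0.163516 ≈ 0.4296

With the extra evidence:
Weight on genuine card theft=true, given the evidence: 0.86·0.13 = 0.111800
The normalizing constant is 0.69·0.87 + 0.86·0.13 = 0.712100
P(genuine card theft | fraud alert, cardholder travelling abroad) = 0.111800/0.712100 ≈ 0.1570
Conditioning on cardholder travelling abroad lowers the posterior on genuine card theft: the classic explaining-away effect in a common-effect structure.

Pr[genuine card theft | fraud alert] ≈ 0.4296; Pr[genuine card theft | fraud alert, cardholder travelling abroad] ≈ 0.1570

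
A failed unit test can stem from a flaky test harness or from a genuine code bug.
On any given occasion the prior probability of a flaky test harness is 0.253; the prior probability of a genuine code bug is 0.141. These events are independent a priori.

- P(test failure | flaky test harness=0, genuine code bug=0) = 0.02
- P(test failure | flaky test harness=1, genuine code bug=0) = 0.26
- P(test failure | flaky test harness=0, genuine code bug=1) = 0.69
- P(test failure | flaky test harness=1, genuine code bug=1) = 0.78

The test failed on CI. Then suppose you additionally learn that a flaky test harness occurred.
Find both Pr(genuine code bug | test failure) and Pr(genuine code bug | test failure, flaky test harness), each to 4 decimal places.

Pr(genuine code bug | test failure) ≈ 0.5917; Pr(genuine code bug | test failure, flaky test harness) ≈ 0.3300

P(test failure) = 0.02·0.747·0.859 + 0.69·0.747·0.141 + 0.26·0.253·0.859 + 0.78·0.253·0.141 = 0.012833 + 0.072676 + 0.056505 + 0.027825 = 0.169839
Of this, 0.100501 comes from 0.072676 + 0.027825 (the genuine code bug=true cases).
P(genuine code bug | test failure) = 0.100501 / 0.169839 ≈ 0.5917

Now also conditioning on flaky test harness=true:
Enumerate both values of genuine code bug and weight by the priors:
  P(test failure | flaky test harness) = 0.26×0.859 + 0.78×0.141
        = 0.223340 + 0.109980 = 0.333320
Configurations with genuine code bug contribute 0.109980, so
  P(genuine code bug | test failure, flaky test harness) = 0.109980 / 0.333320 ≈ 0.3300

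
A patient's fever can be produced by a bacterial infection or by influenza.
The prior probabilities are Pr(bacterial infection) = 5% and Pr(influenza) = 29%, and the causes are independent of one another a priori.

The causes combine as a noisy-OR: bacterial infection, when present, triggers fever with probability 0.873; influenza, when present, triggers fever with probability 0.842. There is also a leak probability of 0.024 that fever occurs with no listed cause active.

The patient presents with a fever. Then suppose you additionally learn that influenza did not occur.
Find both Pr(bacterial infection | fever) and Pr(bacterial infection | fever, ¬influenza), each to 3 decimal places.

Under noisy-OR, P(fever | causes) = 1 − (1−0.024)·∏(1−qᵢ) over the active causes.
P(fever) = 0.024·0.95·0.71 + 0.845792·0.95·0.29 + 0.876048·0.05·0.71 + 0.980416·0.05·0.29 = 0.016188 + 0.233016 + 0.031100 + 0.014216 = 0.294520
Of this, 0.045316 comes from 0.031100 + 0.014216 (the bacterial infection=true cases).
So P(bacterial infection | fever) = 0.045316/0.294520 ≈ 0.154.

Now condition on the additional information:
P(fever | ¬influenza) = 0.024×0.95 + 0.876048×0.05 = 0.022800 + 0.043802 = 0.066602
Of this, 0.043802 comes from 0.876048×0.05 (the bacterial infection=true cases).
So P(bacterial infection | fever, ¬influenza) = 0.043802/0.066602 ≈ 0.658.

Pr(bacterial infection | fever) ≈ 0.154; Pr(bacterial infection | fever, ¬influenza) ≈ 0.658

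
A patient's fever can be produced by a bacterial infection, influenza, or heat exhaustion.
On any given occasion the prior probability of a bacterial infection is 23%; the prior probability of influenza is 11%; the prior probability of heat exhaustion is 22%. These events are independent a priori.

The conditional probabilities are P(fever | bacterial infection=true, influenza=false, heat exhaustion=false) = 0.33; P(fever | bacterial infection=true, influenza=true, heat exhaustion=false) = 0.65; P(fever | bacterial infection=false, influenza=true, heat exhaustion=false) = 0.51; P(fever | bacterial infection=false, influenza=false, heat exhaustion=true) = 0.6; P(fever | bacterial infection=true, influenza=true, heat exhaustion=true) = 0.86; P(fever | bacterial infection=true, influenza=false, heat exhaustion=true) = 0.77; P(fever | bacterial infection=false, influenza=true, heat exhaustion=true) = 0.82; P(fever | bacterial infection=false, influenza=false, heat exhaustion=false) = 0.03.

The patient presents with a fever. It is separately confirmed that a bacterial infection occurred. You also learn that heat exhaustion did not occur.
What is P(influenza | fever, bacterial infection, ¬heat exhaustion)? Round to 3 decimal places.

P(influenza | fever, bacterial infection, ¬heat exhaustion) ≈ 0.196

P(fever | bacterial infection, ¬heat exhaustion) = 0.33*0.89 + 0.65*0.11 = 0.293700 + 0.071500 = 0.365200
Of this, 0.071500 comes from 0.65*0.11 (the influenza=true cases).
Hence the posterior is 0.071500/0.365200 ≈ 0.196.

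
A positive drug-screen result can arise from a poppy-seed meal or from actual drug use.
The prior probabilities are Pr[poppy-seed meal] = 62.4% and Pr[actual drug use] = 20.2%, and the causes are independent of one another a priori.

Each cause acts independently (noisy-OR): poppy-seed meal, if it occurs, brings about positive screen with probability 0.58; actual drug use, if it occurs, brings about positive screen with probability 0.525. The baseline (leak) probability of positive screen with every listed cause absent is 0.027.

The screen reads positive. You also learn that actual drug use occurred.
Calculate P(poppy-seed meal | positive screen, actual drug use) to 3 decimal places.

P(poppy-seed meal | positive screen, actual drug use) ≈ 0.713

Under noisy-OR, P(positive screen | causes) = 1 − (1−0.027)·∏(1−qᵢ) over the active causes.
Enumerate both values of poppy-seed meal and weight by the priors:
  P(positive screen | actual drug use) = 0.537825×0.376 + 0.805886×0.624
        = 0.202222 + 0.502873 = 0.705095
The terms with poppy-seed meal present sum to 0.502873, so
  P(poppy-seed meal | positive screen, actual drug use) = 0.502873 / 0.705095 ≈ 0.713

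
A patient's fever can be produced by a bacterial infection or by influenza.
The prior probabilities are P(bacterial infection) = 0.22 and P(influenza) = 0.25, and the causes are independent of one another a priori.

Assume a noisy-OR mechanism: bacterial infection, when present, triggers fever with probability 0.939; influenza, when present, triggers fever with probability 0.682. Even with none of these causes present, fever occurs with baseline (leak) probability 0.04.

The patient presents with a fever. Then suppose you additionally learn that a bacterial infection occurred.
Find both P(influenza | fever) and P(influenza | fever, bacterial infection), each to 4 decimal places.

Under noisy-OR, P(fever | causes) = 1 − (1−0.04)·∏(1−qᵢ) over the active causes.
P(fever) = 0.04*0.78*0.75 + 0.69472*0.78*0.25 + 0.94144*0.22*0.75 + 0.981378*0.22*0.25 = 0.023400 + 0.135470 + 0.155338 + 0.053976 = 0.368184
Of this, 0.189446 comes from 0.135470 + 0.053976 (the influenza=true cases).
Hence the posterior is 0.189446/0.368184 ≈ 0.5145.

With the extra evidence:
Sum P(fever|·) weighted by the priors over both values of influenza:
  P(fever | bacterial infection) = 0.94144·0.75 + 0.981378·0.25
        = 0.706080 + 0.245344 = 0.951424
The terms with influenza present sum to 0.245344, so
  P(influenza | fever, bacterial infection) = 0.245344 / 0.951424 ≈ 0.2579
The drop from 0.5145 to 0.2579 is the explaining-away (discounting) effect.

P(influenza | fever) ≈ 0.5145; P(influenza | fever, bacterial infection) ≈ 0.2579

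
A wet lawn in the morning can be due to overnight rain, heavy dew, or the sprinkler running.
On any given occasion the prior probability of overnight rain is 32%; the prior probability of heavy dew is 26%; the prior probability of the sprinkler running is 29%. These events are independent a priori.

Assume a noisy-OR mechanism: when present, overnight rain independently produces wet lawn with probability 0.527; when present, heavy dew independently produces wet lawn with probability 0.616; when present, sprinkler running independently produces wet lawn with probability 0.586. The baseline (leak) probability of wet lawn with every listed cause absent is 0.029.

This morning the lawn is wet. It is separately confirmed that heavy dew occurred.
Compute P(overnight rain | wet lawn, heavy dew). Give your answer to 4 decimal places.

P(overnight rain | wet lawn, heavy dew) ≈ 0.3678

Under noisy-OR, P(wet lawn | causes) = 1 − (1−0.029)·∏(1−qᵢ) over the active causes.
Weight on overnight rain=true, given the evidence: 0.187130 + 0.086024 = 0.273154
The normalizing constant is 0.627136*0.68*0.71 + 0.845634*0.68*0.29 + 0.823635*0.32*0.71 + 0.926985*0.32*0.29 = 0.742694
P(overnight rain | wet lawn, heavy dew) = 0.273154/0.742694 ≈ 0.3678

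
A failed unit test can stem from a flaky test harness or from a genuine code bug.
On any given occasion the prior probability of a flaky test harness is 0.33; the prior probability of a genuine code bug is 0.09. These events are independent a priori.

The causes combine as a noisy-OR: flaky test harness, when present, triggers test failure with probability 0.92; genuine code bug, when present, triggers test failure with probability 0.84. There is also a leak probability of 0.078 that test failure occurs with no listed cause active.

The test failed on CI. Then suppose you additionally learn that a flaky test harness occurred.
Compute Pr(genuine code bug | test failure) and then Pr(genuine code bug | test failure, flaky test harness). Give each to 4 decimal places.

Under noisy-OR, P(test failure | causes) = 1 − (1−0.078)·∏(1−qᵢ) over the active causes.
Weight on genuine code bug=true, given the evidence: 0.051405 + 0.029349 = 0.080754
Normalizer over all consistent configurations: 0.078·0.67·0.91 + 0.85248·0.67·0.09 + 0.92624·0.33·0.91 + 0.988198·0.33·0.09 = 0.406461
Posterior = 0.080754 / 0.406461 ≈ 0.1987

Now also conditioning on flaky test harness=true:
Numerator (weight on configurations with genuine code bug): 0.988198×0.09 = 0.088938
Normalizer over all consistent configurations: 0.92624×0.91 + 0.988198×0.09 = 0.931816
P(genuine code bug | test failure, flaky test harness) = 0.088938/0.931816 ≈ 0.0954
This is intercausal reasoning (explaining away): once flaky test harness accounts for the test failure, genuine code bug becomes less likely.

Pr(genuine code bug | test failure) ≈ 0.1987; Pr(genuine code bug | test failure, flaky test harness) ≈ 0.0954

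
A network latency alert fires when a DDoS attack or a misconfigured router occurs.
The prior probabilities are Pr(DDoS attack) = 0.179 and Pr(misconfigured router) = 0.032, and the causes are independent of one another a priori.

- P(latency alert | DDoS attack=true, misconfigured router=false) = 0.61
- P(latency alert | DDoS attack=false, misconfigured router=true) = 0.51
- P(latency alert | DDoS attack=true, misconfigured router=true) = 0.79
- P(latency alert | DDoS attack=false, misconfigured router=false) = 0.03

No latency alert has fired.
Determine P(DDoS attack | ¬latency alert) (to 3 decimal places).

P(¬latency alert) = 0.97*0.821*0.968 + 0.49*0.821*0.032 + 0.39*0.179*0.968 + 0.21*0.179*0.032 = 0.770886 + 0.012873 + 0.067576 + 0.001203 = 0.852538
Of this, 0.068779 comes from 0.067576 + 0.001203 (the DDoS attack=true cases).
So P(DDoS attack | ¬latency alert) = 0.068779/0.852538 ≈ 0.081.

P(DDoS attack | ¬latency alert) ≈ 0.081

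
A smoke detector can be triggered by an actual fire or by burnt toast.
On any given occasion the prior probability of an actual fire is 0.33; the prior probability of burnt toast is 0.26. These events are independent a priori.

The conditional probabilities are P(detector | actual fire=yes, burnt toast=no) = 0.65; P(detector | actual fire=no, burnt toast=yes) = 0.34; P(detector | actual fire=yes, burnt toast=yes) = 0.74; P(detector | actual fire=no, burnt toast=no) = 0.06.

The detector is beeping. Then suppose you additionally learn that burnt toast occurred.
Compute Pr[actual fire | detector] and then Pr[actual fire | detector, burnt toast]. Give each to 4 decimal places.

Pr[actual fire | detector] ≈ 0.7141; Pr[actual fire | detector, burnt toast] ≈ 0.5174

P(detector) = 0.06·0.67·0.74 + 0.34·0.67·0.26 + 0.65·0.33·0.74 + 0.74·0.33·0.26 = 0.029748 + 0.059228 + 0.158730 + 0.063492 = 0.311198
The actual fire-present share is 0.158730 + 0.063492 = 0.222222.
So P(actual fire | detector) = 0.222222/0.311198 ≈ 0.7141.

Now also conditioning on burnt toast=true:
Numerator (weight on configurations with actual fire): 0.74·0.33 = 0.244200
Denominator P(detector | burnt toast): 0.34·0.67 + 0.74·0.33 = 0.472000
Posterior = 0.244200 / 0.472000 ≈ 0.5174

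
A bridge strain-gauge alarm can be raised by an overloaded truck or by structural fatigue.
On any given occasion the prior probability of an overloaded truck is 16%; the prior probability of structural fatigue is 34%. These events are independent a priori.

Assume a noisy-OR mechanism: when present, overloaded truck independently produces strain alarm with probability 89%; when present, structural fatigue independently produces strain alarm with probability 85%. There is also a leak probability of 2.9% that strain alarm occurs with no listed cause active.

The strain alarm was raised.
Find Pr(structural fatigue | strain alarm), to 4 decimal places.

Pr(structural fatigue | strain alarm) ≈ 0.7294

Under noisy-OR, P(strain alarm | causes) = 1 − (1−0.029)·∏(1−qᵢ) over the active causes.
By total probability over the 4 (overloaded truck, structural fatigue) configurations:
  P(strain alarm) = 0.029·0.84·0.66 + 0.85435·0.84·0.34 + 0.89319·0.16·0.66 + 0.983978·0.16·0.34
        = 0.016078 + 0.244002 + 0.094321 + 0.053528 = 0.407929
The terms with structural fatigue present sum to 0.297530, so
  P(structural fatigue | strain alarm) = 0.297530 / 0.407929 ≈ 0.7294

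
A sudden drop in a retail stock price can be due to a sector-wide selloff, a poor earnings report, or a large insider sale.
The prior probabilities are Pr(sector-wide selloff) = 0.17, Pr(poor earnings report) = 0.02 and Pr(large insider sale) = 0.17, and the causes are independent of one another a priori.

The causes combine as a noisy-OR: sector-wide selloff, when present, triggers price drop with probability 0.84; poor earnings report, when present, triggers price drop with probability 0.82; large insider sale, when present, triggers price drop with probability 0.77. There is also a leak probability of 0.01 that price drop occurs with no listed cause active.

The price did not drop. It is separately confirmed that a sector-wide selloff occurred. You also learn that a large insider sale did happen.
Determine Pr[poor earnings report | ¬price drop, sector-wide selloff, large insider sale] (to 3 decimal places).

Under noisy-OR, P(price drop | causes) = 1 − (1−0.01)·∏(1−qᵢ) over the active causes.
For the numerator, keep only poor earnings report=true terms: 0.006558×0.02 = 0.000131
The normalizing constant is 0.036432×0.98 + 0.006558×0.02 = 0.035834
P(poor earnings report | ¬price drop, sector-wide selloff, large insider sale) = 0.000131/0.035834 ≈ 0.004

Pr[poor earnings report | ¬price drop, sector-wide selloff, large insider sale] ≈ 0.004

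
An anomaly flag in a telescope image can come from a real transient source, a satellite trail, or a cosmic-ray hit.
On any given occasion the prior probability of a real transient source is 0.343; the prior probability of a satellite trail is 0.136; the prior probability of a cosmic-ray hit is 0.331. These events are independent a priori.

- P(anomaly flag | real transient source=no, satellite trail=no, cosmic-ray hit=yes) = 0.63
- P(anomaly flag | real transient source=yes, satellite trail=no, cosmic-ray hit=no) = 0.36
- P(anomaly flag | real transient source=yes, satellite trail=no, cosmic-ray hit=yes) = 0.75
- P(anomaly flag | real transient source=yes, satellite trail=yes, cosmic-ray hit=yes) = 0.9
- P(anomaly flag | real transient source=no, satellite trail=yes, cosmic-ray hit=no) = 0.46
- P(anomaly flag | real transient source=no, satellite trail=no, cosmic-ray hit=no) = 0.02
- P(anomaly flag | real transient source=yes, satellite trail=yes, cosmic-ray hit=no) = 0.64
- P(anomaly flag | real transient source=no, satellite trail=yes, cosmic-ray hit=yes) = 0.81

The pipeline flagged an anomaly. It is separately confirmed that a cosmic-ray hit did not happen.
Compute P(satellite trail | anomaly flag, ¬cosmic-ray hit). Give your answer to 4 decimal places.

P(satellite trail | anomaly flag, ¬cosmic-ray hit) ≈ 0.3754

P(anomaly flag | ¬cosmic-ray hit) = 0.02·0.657·0.864 + 0.46·0.657·0.136 + 0.36·0.343·0.864 + 0.64·0.343·0.136 = 0.011353 + 0.041102 + 0.106687 + 0.029855 = 0.188997
The satellite trail-present share is 0.041102 + 0.029855 = 0.070957.
So P(satellite trail | anomaly flag, ¬cosmic-ray hit) = 0.070957/0.188997 ≈ 0.3754.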